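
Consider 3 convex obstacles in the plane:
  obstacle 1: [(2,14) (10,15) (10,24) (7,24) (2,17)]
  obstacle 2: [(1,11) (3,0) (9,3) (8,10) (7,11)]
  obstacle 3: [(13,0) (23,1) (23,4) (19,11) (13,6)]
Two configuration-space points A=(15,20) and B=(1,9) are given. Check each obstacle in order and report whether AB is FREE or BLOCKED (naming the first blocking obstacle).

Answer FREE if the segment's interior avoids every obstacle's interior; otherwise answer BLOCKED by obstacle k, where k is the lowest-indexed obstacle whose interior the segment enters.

Obstacle 1 [(2,14) (10,15) (10,24) (7,24) (2,17)]:
  edge (2,14)–(10,15): crosses AB
  edge (10,15)–(10,24): crosses AB
  edge (10,24)–(7,24): clear
  edge (7,24)–(2,17): clear
  edge (2,17)–(2,14): clear
  → BLOCKED
Obstacle 2 [(1,11) (3,0) (9,3) (8,10) (7,11)]:
  edge (1,11)–(3,0): crosses AB
  edge (3,0)–(9,3): clear
  edge (9,3)–(8,10): clear
  edge (8,10)–(7,11): clear
  edge (7,11)–(1,11): crosses AB
  → BLOCKED
Obstacle 3 [(13,0) (23,1) (23,4) (19,11) (13,6)]:
  edge (13,0)–(23,1): clear
  edge (23,1)–(23,4): clear
  edge (23,4)–(19,11): clear
  edge (19,11)–(13,6): clear
  edge (13,6)–(13,0): clear
  midpoint (8,29/2) outside
  → clear

BLOCKED by obstacle 1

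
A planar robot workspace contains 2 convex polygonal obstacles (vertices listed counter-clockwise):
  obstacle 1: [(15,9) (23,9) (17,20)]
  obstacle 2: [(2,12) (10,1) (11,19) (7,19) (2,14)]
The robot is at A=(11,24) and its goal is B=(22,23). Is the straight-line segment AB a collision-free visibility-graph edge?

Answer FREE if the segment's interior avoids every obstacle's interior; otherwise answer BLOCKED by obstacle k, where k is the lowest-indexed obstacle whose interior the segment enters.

Obstacle 1 [(15,9) (23,9) (17,20)]:
  edge (15,9)–(23,9): clear
  edge (23,9)–(17,20): clear
  edge (17,20)–(15,9): clear
  midpoint (33/2,47/2) outside
  → clear
Obstacle 2 [(2,12) (10,1) (11,19) (7,19) (2,14)]:
  edge (2,12)–(10,1): clear
  edge (10,1)–(11,19): clear
  edge (11,19)–(7,19): clear
  edge (7,19)–(2,14): clear
  edge (2,14)–(2,12): clear
  midpoint (33/2,47/2) outside
  → clear

FREE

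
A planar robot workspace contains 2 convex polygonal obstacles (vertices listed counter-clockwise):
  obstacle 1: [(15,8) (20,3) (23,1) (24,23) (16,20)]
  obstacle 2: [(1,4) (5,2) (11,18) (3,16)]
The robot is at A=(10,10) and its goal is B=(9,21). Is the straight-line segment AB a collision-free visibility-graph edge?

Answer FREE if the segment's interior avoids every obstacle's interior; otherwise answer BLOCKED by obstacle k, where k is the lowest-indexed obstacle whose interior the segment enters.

BLOCKED by obstacle 2

Obstacle 1 [(15,8) (20,3) (23,1) (24,23) (16,20)]:
  edge (15,8)–(20,3): clear
  edge (20,3)–(23,1): clear
  edge (23,1)–(24,23): clear
  edge (24,23)–(16,20): clear
  edge (16,20)–(15,8): clear
  midpoint (19/2,31/2) outside
  → clear
Obstacle 2 [(1,4) (5,2) (11,18) (3,16)]:
  edge (1,4)–(5,2): clear
  edge (5,2)–(11,18): crosses AB
  edge (11,18)–(3,16): crosses AB
  edge (3,16)–(1,4): clear
  → BLOCKED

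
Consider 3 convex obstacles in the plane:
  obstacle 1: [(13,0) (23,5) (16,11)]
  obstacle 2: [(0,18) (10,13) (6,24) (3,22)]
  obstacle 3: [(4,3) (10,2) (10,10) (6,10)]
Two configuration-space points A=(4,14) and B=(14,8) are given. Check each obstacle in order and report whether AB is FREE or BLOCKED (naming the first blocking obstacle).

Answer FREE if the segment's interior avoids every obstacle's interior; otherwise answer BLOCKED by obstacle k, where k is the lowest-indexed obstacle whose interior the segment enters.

Obstacle 1 [(13,0) (23,5) (16,11)]:
  edge (13,0)–(23,5): clear
  edge (23,5)–(16,11): clear
  edge (16,11)–(13,0): clear
  midpoint (9,11) outside
  → clear
Obstacle 2 [(0,18) (10,13) (6,24) (3,22)]:
  edge (0,18)–(10,13): clear
  edge (10,13)–(6,24): clear
  edge (6,24)–(3,22): clear
  edge (3,22)–(0,18): clear
  midpoint (9,11) outside
  → clear
Obstacle 3 [(4,3) (10,2) (10,10) (6,10)]:
  edge (4,3)–(10,2): clear
  edge (10,2)–(10,10): clear
  edge (10,10)–(6,10): clear
  edge (6,10)–(4,3): clear
  midpoint (9,11) outside
  → clear

FREE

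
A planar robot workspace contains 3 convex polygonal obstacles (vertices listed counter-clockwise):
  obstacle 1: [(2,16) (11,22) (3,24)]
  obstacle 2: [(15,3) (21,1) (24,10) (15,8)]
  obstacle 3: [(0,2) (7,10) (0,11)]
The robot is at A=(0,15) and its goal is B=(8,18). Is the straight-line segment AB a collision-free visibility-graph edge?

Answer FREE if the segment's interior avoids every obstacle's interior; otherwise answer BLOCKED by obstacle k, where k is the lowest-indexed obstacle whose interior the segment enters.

Obstacle 1 [(2,16) (11,22) (3,24)]:
  edge (2,16)–(11,22): clear
  edge (11,22)–(3,24): clear
  edge (3,24)–(2,16): clear
  midpoint (4,33/2) outside
  → clear
Obstacle 2 [(15,3) (21,1) (24,10) (15,8)]:
  edge (15,3)–(21,1): clear
  edge (21,1)–(24,10): clear
  edge (24,10)–(15,8): clear
  edge (15,8)–(15,3): clear
  midpoint (4,33/2) outside
  → clear
Obstacle 3 [(0,2) (7,10) (0,11)]:
  edge (0,2)–(7,10): clear
  edge (7,10)–(0,11): clear
  edge (0,11)–(0,2): clear
  midpoint (4,33/2) outside
  → clear

FREE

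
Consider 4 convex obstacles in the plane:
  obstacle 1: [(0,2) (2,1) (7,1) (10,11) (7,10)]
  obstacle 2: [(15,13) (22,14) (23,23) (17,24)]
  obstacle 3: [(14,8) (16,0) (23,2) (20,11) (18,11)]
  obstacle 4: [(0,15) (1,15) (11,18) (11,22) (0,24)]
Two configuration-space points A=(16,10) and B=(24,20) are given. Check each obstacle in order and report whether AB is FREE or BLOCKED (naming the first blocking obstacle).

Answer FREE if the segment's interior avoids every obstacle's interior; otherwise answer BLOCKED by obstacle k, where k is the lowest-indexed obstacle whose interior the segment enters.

BLOCKED by obstacle 2

Obstacle 1 [(0,2) (2,1) (7,1) (10,11) (7,10)]:
  edge (0,2)–(2,1): clear
  edge (2,1)–(7,1): clear
  edge (7,1)–(10,11): clear
  edge (10,11)–(7,10): clear
  edge (7,10)–(0,2): clear
  midpoint (20,15) outside
  → clear
Obstacle 2 [(15,13) (22,14) (23,23) (17,24)]:
  edge (15,13)–(22,14): crosses AB
  edge (22,14)–(23,23): crosses AB
  edge (23,23)–(17,24): clear
  edge (17,24)–(15,13): clear
  → BLOCKED
Obstacle 3 [(14,8) (16,0) (23,2) (20,11) (18,11)]:
  edge (14,8)–(16,0): clear
  edge (16,0)–(23,2): clear
  edge (23,2)–(20,11): clear
  edge (20,11)–(18,11): clear
  edge (18,11)–(14,8): clear
  midpoint (20,15) outside
  → clear
Obstacle 4 [(0,15) (1,15) (11,18) (11,22) (0,24)]:
  edge (0,15)–(1,15): clear
  edge (1,15)–(11,18): clear
  edge (11,18)–(11,22): clear
  edge (11,22)–(0,24): clear
  edge (0,24)–(0,15): clear
  midpoint (20,15) outside
  → clear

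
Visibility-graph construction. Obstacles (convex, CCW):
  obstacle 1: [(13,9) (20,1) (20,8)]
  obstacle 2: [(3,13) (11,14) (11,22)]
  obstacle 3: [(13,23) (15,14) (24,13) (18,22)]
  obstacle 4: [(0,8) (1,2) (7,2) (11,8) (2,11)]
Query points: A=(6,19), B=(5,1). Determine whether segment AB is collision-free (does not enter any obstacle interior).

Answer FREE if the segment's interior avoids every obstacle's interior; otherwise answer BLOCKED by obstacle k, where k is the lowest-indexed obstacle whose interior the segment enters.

BLOCKED by obstacle 2

Obstacle 1 [(13,9) (20,1) (20,8)]:
  edge (13,9)–(20,1): clear
  edge (20,1)–(20,8): clear
  edge (20,8)–(13,9): clear
  midpoint (11/2,10) outside
  → clear
Obstacle 2 [(3,13) (11,14) (11,22)]:
  edge (3,13)–(11,14): crosses AB
  edge (11,14)–(11,22): clear
  edge (11,22)–(3,13): crosses AB
  → BLOCKED
Obstacle 3 [(13,23) (15,14) (24,13) (18,22)]:
  edge (13,23)–(15,14): clear
  edge (15,14)–(24,13): clear
  edge (24,13)–(18,22): clear
  edge (18,22)–(13,23): clear
  midpoint (11/2,10) outside
  → clear
Obstacle 4 [(0,8) (1,2) (7,2) (11,8) (2,11)]:
  edge (0,8)–(1,2): clear
  edge (1,2)–(7,2): crosses AB
  edge (7,2)–(11,8): clear
  edge (11,8)–(2,11): crosses AB
  edge (2,11)–(0,8): clear
  → BLOCKED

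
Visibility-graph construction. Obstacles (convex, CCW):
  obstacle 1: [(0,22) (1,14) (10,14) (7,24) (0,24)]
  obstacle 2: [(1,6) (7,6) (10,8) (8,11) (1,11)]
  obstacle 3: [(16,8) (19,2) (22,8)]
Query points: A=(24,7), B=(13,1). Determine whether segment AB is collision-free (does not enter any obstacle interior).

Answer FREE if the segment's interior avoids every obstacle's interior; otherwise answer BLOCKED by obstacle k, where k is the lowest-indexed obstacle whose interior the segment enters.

BLOCKED by obstacle 3

Obstacle 1 [(0,22) (1,14) (10,14) (7,24) (0,24)]:
  edge (0,22)–(1,14): clear
  edge (1,14)–(10,14): clear
  edge (10,14)–(7,24): clear
  edge (7,24)–(0,24): clear
  edge (0,24)–(0,22): clear
  midpoint (37/2,4) outside
  → clear
Obstacle 2 [(1,6) (7,6) (10,8) (8,11) (1,11)]:
  edge (1,6)–(7,6): clear
  edge (7,6)–(10,8): clear
  edge (10,8)–(8,11): clear
  edge (8,11)–(1,11): clear
  edge (1,11)–(1,6): clear
  midpoint (37/2,4) outside
  → clear
Obstacle 3 [(16,8) (19,2) (22,8)]:
  edge (16,8)–(19,2): crosses AB
  edge (19,2)–(22,8): crosses AB
  edge (22,8)–(16,8): clear
  → BLOCKED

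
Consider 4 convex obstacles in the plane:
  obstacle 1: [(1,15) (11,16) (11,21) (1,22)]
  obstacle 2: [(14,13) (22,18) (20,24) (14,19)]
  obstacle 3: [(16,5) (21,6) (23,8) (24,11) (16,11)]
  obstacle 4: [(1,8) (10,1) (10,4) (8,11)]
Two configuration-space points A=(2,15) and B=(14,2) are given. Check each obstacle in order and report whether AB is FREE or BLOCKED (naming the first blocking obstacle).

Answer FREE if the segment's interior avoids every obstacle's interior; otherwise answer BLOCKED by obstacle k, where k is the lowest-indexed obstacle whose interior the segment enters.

BLOCKED by obstacle 4

Obstacle 1 [(1,15) (11,16) (11,21) (1,22)]:
  edge (1,15)–(11,16): clear
  edge (11,16)–(11,21): clear
  edge (11,21)–(1,22): clear
  edge (1,22)–(1,15): clear
  midpoint (8,17/2) outside
  → clear
Obstacle 2 [(14,13) (22,18) (20,24) (14,19)]:
  edge (14,13)–(22,18): clear
  edge (22,18)–(20,24): clear
  edge (20,24)–(14,19): clear
  edge (14,19)–(14,13): clear
  midpoint (8,17/2) outside
  → clear
Obstacle 3 [(16,5) (21,6) (23,8) (24,11) (16,11)]:
  edge (16,5)–(21,6): clear
  edge (21,6)–(23,8): clear
  edge (23,8)–(24,11): clear
  edge (24,11)–(16,11): clear
  edge (16,11)–(16,5): clear
  midpoint (8,17/2) outside
  → clear
Obstacle 4 [(1,8) (10,1) (10,4) (8,11)]:
  edge (1,8)–(10,1): clear
  edge (10,1)–(10,4): clear
  edge (10,4)–(8,11): crosses AB
  edge (8,11)–(1,8): crosses AB
  → BLOCKED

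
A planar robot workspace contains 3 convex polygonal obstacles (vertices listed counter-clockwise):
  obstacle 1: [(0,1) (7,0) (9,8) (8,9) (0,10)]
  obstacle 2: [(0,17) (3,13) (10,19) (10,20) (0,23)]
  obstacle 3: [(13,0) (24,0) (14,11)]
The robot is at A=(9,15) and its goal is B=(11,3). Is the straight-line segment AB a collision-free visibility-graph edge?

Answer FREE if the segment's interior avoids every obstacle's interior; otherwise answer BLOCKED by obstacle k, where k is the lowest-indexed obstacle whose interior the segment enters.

Obstacle 1 [(0,1) (7,0) (9,8) (8,9) (0,10)]:
  edge (0,1)–(7,0): clear
  edge (7,0)–(9,8): clear
  edge (9,8)–(8,9): clear
  edge (8,9)–(0,10): clear
  edge (0,10)–(0,1): clear
  midpoint (10,9) outside
  → clear
Obstacle 2 [(0,17) (3,13) (10,19) (10,20) (0,23)]:
  edge (0,17)–(3,13): clear
  edge (3,13)–(10,19): clear
  edge (10,19)–(10,20): clear
  edge (10,20)–(0,23): clear
  edge (0,23)–(0,17): clear
  midpoint (10,9) outside
  → clear
Obstacle 3 [(13,0) (24,0) (14,11)]:
  edge (13,0)–(24,0): clear
  edge (24,0)–(14,11): clear
  edge (14,11)–(13,0): clear
  midpoint (10,9) outside
  → clear

FREE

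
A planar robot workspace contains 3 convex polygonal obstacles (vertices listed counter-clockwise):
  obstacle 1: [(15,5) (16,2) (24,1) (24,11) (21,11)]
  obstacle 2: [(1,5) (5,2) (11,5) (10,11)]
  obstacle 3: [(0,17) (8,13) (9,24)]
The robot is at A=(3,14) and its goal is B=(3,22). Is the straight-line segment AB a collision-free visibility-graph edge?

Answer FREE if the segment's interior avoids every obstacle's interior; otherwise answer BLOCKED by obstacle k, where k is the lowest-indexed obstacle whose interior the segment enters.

BLOCKED by obstacle 3

Obstacle 1 [(15,5) (16,2) (24,1) (24,11) (21,11)]:
  edge (15,5)–(16,2): clear
  edge (16,2)–(24,1): clear
  edge (24,1)–(24,11): clear
  edge (24,11)–(21,11): clear
  edge (21,11)–(15,5): clear
  midpoint (3,18) outside
  → clear
Obstacle 2 [(1,5) (5,2) (11,5) (10,11)]:
  edge (1,5)–(5,2): clear
  edge (5,2)–(11,5): clear
  edge (11,5)–(10,11): clear
  edge (10,11)–(1,5): clear
  midpoint (3,18) outside
  → clear
Obstacle 3 [(0,17) (8,13) (9,24)]:
  edge (0,17)–(8,13): crosses AB
  edge (8,13)–(9,24): clear
  edge (9,24)–(0,17): crosses AB
  → BLOCKED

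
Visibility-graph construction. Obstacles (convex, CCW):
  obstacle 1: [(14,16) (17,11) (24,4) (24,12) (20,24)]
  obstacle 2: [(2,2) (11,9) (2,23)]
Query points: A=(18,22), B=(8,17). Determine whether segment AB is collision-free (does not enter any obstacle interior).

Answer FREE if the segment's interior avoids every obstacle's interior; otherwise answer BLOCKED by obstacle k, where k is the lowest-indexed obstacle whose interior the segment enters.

FREE

Obstacle 1 [(14,16) (17,11) (24,4) (24,12) (20,24)]:
  edge (14,16)–(17,11): clear
  edge (17,11)–(24,4): clear
  edge (24,4)–(24,12): clear
  edge (24,12)–(20,24): clear
  edge (20,24)–(14,16): clear
  midpoint (13,39/2) outside
  → clear
Obstacle 2 [(2,2) (11,9) (2,23)]:
  edge (2,2)–(11,9): clear
  edge (11,9)–(2,23): clear
  edge (2,23)–(2,2): clear
  midpoint (13,39/2) outside
  → clear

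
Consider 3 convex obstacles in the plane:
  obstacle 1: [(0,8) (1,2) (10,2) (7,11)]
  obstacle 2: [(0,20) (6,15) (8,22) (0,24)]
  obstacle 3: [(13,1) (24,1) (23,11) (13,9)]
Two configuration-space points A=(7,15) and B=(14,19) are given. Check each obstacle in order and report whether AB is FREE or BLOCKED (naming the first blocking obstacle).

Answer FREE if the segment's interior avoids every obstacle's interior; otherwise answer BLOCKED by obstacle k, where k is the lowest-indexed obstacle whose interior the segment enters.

Obstacle 1 [(0,8) (1,2) (10,2) (7,11)]:
  edge (0,8)–(1,2): clear
  edge (1,2)–(10,2): clear
  edge (10,2)–(7,11): clear
  edge (7,11)–(0,8): clear
  midpoint (21/2,17) outside
  → clear
Obstacle 2 [(0,20) (6,15) (8,22) (0,24)]:
  edge (0,20)–(6,15): clear
  edge (6,15)–(8,22): clear
  edge (8,22)–(0,24): clear
  edge (0,24)–(0,20): clear
  midpoint (21/2,17) outside
  → clear
Obstacle 3 [(13,1) (24,1) (23,11) (13,9)]:
  edge (13,1)–(24,1): clear
  edge (24,1)–(23,11): clear
  edge (23,11)–(13,9): clear
  edge (13,9)–(13,1): clear
  midpoint (21/2,17) outside
  → clear

FREE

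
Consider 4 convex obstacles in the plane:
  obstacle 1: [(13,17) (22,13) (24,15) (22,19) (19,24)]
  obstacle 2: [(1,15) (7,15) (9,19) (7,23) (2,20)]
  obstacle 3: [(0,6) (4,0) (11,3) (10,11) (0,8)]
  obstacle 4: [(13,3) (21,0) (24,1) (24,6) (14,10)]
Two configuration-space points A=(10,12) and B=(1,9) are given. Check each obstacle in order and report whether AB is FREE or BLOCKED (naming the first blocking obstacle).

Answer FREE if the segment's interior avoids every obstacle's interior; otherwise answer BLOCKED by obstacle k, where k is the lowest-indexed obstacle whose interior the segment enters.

Obstacle 1 [(13,17) (22,13) (24,15) (22,19) (19,24)]:
  edge (13,17)–(22,13): clear
  edge (22,13)–(24,15): clear
  edge (24,15)–(22,19): clear
  edge (22,19)–(19,24): clear
  edge (19,24)–(13,17): clear
  midpoint (11/2,21/2) outside
  → clear
Obstacle 2 [(1,15) (7,15) (9,19) (7,23) (2,20)]:
  edge (1,15)–(7,15): clear
  edge (7,15)–(9,19): clear
  edge (9,19)–(7,23): clear
  edge (7,23)–(2,20): clear
  edge (2,20)–(1,15): clear
  midpoint (11/2,21/2) outside
  → clear
Obstacle 3 [(0,6) (4,0) (11,3) (10,11) (0,8)]:
  edge (0,6)–(4,0): clear
  edge (4,0)–(11,3): clear
  edge (11,3)–(10,11): clear
  edge (10,11)–(0,8): clear
  edge (0,8)–(0,6): clear
  midpoint (11/2,21/2) outside
  → clear
Obstacle 4 [(13,3) (21,0) (24,1) (24,6) (14,10)]:
  edge (13,3)–(21,0): clear
  edge (21,0)–(24,1): clear
  edge (24,1)–(24,6): clear
  edge (24,6)–(14,10): clear
  edge (14,10)–(13,3): clear
  midpoint (11/2,21/2) outside
  → clear

FREE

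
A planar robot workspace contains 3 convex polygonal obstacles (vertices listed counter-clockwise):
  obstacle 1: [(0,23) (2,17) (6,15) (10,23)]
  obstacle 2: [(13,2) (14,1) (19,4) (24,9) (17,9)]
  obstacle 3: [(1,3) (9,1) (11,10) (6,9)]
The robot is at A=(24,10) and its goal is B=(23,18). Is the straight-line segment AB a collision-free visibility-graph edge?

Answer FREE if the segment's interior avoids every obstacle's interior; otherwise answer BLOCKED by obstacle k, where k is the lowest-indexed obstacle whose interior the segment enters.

Obstacle 1 [(0,23) (2,17) (6,15) (10,23)]:
  edge (0,23)–(2,17): clear
  edge (2,17)–(6,15): clear
  edge (6,15)–(10,23): clear
  edge (10,23)–(0,23): clear
  midpoint (47/2,14) outside
  → clear
Obstacle 2 [(13,2) (14,1) (19,4) (24,9) (17,9)]:
  edge (13,2)–(14,1): clear
  edge (14,1)–(19,4): clear
  edge (19,4)–(24,9): clear
  edge (24,9)–(17,9): clear
  edge (17,9)–(13,2): clear
  midpoint (47/2,14) outside
  → clear
Obstacle 3 [(1,3) (9,1) (11,10) (6,9)]:
  edge (1,3)–(9,1): clear
  edge (9,1)–(11,10): clear
  edge (11,10)–(6,9): clear
  edge (6,9)–(1,3): clear
  midpoint (47/2,14) outside
  → clear

FREE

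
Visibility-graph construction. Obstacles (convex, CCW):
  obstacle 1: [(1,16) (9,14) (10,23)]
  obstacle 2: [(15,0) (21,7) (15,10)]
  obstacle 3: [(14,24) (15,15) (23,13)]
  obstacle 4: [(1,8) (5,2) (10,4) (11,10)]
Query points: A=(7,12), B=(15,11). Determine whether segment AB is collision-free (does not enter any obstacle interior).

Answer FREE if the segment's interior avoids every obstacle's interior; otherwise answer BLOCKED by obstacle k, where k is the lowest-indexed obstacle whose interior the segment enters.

FREE

Obstacle 1 [(1,16) (9,14) (10,23)]:
  edge (1,16)–(9,14): clear
  edge (9,14)–(10,23): clear
  edge (10,23)–(1,16): clear
  midpoint (11,23/2) outside
  → clear
Obstacle 2 [(15,0) (21,7) (15,10)]:
  edge (15,0)–(21,7): clear
  edge (21,7)–(15,10): clear
  edge (15,10)–(15,0): clear
  midpoint (11,23/2) outside
  → clear
Obstacle 3 [(14,24) (15,15) (23,13)]:
  edge (14,24)–(15,15): clear
  edge (15,15)–(23,13): clear
  edge (23,13)–(14,24): clear
  midpoint (11,23/2) outside
  → clear
Obstacle 4 [(1,8) (5,2) (10,4) (11,10)]:
  edge (1,8)–(5,2): clear
  edge (5,2)–(10,4): clear
  edge (10,4)–(11,10): clear
  edge (11,10)–(1,8): clear
  midpoint (11,23/2) outside
  → clear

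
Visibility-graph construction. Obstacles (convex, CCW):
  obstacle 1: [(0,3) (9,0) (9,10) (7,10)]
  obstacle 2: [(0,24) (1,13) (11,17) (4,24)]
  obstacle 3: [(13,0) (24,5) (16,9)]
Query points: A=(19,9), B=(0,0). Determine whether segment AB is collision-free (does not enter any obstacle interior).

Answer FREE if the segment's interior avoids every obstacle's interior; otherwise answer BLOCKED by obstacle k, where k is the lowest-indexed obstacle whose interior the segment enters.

Obstacle 1 [(0,3) (9,0) (9,10) (7,10)]:
  edge (0,3)–(9,0): crosses AB
  edge (9,0)–(9,10): crosses AB
  edge (9,10)–(7,10): clear
  edge (7,10)–(0,3): clear
  → BLOCKED
Obstacle 2 [(0,24) (1,13) (11,17) (4,24)]:
  edge (0,24)–(1,13): clear
  edge (1,13)–(11,17): clear
  edge (11,17)–(4,24): clear
  edge (4,24)–(0,24): clear
  midpoint (19/2,9/2) outside
  → clear
Obstacle 3 [(13,0) (24,5) (16,9)]:
  edge (13,0)–(24,5): clear
  edge (24,5)–(16,9): crosses AB
  edge (16,9)–(13,0): crosses AB
  → BLOCKED

BLOCKED by obstacle 1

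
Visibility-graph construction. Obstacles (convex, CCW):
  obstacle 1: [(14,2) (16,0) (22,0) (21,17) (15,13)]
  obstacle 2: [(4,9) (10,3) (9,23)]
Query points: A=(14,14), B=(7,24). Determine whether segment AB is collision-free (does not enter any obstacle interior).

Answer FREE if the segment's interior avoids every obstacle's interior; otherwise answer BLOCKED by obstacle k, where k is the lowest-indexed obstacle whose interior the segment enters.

Obstacle 1 [(14,2) (16,0) (22,0) (21,17) (15,13)]:
  edge (14,2)–(16,0): clear
  edge (16,0)–(22,0): clear
  edge (22,0)–(21,17): clear
  edge (21,17)–(15,13): clear
  edge (15,13)–(14,2): clear
  midpoint (21/2,19) outside
  → clear
Obstacle 2 [(4,9) (10,3) (9,23)]:
  edge (4,9)–(10,3): clear
  edge (10,3)–(9,23): crosses AB
  edge (9,23)–(4,9): crosses AB
  → BLOCKED

BLOCKED by obstacle 2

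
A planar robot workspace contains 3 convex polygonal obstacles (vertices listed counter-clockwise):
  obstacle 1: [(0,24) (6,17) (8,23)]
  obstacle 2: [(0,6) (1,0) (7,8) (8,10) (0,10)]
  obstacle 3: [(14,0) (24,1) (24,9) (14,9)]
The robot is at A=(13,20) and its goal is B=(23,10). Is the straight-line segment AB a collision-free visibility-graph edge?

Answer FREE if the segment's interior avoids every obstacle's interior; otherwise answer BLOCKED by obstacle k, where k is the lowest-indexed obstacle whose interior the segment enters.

Obstacle 1 [(0,24) (6,17) (8,23)]:
  edge (0,24)–(6,17): clear
  edge (6,17)–(8,23): clear
  edge (8,23)–(0,24): clear
  midpoint (18,15) outside
  → clear
Obstacle 2 [(0,6) (1,0) (7,8) (8,10) (0,10)]:
  edge (0,6)–(1,0): clear
  edge (1,0)–(7,8): clear
  edge (7,8)–(8,10): clear
  edge (8,10)–(0,10): clear
  edge (0,10)–(0,6): clear
  midpoint (18,15) outside
  → clear
Obstacle 3 [(14,0) (24,1) (24,9) (14,9)]:
  edge (14,0)–(24,1): clear
  edge (24,1)–(24,9): clear
  edge (24,9)–(14,9): clear
  edge (14,9)–(14,0): clear
  midpoint (18,15) outside
  → clear

FREE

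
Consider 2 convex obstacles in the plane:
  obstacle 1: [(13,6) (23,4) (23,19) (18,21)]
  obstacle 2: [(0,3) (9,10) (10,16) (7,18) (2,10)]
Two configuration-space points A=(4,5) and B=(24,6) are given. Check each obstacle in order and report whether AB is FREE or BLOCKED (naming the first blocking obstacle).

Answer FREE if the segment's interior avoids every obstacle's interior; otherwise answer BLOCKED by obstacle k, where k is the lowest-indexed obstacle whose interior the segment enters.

Obstacle 1 [(13,6) (23,4) (23,19) (18,21)]:
  edge (13,6)–(23,4): crosses AB
  edge (23,4)–(23,19): crosses AB
  edge (23,19)–(18,21): clear
  edge (18,21)–(13,6): clear
  → BLOCKED
Obstacle 2 [(0,3) (9,10) (10,16) (7,18) (2,10)]:
  edge (0,3)–(9,10): clear
  edge (9,10)–(10,16): clear
  edge (10,16)–(7,18): clear
  edge (7,18)–(2,10): clear
  edge (2,10)–(0,3): clear
  midpoint (14,11/2) outside
  → clear

BLOCKED by obstacle 1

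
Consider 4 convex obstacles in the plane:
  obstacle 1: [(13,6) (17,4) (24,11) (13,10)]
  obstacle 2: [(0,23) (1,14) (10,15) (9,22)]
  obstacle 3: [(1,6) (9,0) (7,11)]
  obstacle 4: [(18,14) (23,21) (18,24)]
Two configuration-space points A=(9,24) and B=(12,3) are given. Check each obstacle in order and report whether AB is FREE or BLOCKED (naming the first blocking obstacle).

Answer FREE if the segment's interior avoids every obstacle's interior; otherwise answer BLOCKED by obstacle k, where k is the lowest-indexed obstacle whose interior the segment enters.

Obstacle 1 [(13,6) (17,4) (24,11) (13,10)]:
  edge (13,6)–(17,4): clear
  edge (17,4)–(24,11): clear
  edge (24,11)–(13,10): clear
  edge (13,10)–(13,6): clear
  midpoint (21/2,27/2) outside
  → clear
Obstacle 2 [(0,23) (1,14) (10,15) (9,22)]:
  edge (0,23)–(1,14): clear
  edge (1,14)–(10,15): clear
  edge (10,15)–(9,22): clear
  edge (9,22)–(0,23): clear
  midpoint (21/2,27/2) outside
  → clear
Obstacle 3 [(1,6) (9,0) (7,11)]:
  edge (1,6)–(9,0): clear
  edge (9,0)–(7,11): clear
  edge (7,11)–(1,6): clear
  midpoint (21/2,27/2) outside
  → clear
Obstacle 4 [(18,14) (23,21) (18,24)]:
  edge (18,14)–(23,21): clear
  edge (23,21)–(18,24): clear
  edge (18,24)–(18,14): clear
  midpoint (21/2,27/2) outside
  → clear

FREE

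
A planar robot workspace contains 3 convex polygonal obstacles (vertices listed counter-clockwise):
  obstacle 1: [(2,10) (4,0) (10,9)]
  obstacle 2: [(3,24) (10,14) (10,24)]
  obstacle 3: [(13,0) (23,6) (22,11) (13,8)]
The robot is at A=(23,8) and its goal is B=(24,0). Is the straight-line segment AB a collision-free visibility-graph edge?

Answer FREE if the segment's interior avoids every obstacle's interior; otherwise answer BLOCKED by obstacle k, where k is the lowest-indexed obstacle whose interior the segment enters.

Obstacle 1 [(2,10) (4,0) (10,9)]:
  edge (2,10)–(4,0): clear
  edge (4,0)–(10,9): clear
  edge (10,9)–(2,10): clear
  midpoint (47/2,4) outside
  → clear
Obstacle 2 [(3,24) (10,14) (10,24)]:
  edge (3,24)–(10,14): clear
  edge (10,14)–(10,24): clear
  edge (10,24)–(3,24): clear
  midpoint (47/2,4) outside
  → clear
Obstacle 3 [(13,0) (23,6) (22,11) (13,8)]:
  edge (13,0)–(23,6): clear
  edge (23,6)–(22,11): clear
  edge (22,11)–(13,8): clear
  edge (13,8)–(13,0): clear
  midpoint (47/2,4) outside
  → clear

FREE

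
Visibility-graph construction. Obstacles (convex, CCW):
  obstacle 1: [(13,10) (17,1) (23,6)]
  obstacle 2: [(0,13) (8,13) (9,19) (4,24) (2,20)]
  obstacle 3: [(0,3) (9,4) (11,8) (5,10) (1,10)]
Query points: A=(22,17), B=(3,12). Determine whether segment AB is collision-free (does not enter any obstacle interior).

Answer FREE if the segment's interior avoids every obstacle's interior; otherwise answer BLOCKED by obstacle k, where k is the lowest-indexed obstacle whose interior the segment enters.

Obstacle 1 [(13,10) (17,1) (23,6)]:
  edge (13,10)–(17,1): clear
  edge (17,1)–(23,6): clear
  edge (23,6)–(13,10): clear
  midpoint (25/2,29/2) outside
  → clear
Obstacle 2 [(0,13) (8,13) (9,19) (4,24) (2,20)]:
  edge (0,13)–(8,13): crosses AB
  edge (8,13)–(9,19): crosses AB
  edge (9,19)–(4,24): clear
  edge (4,24)–(2,20): clear
  edge (2,20)–(0,13): clear
  → BLOCKED
Obstacle 3 [(0,3) (9,4) (11,8) (5,10) (1,10)]:
  edge (0,3)–(9,4): clear
  edge (9,4)–(11,8): clear
  edge (11,8)–(5,10): clear
  edge (5,10)–(1,10): clear
  edge (1,10)–(0,3): clear
  midpoint (25/2,29/2) outside
  → clear

BLOCKED by obstacle 2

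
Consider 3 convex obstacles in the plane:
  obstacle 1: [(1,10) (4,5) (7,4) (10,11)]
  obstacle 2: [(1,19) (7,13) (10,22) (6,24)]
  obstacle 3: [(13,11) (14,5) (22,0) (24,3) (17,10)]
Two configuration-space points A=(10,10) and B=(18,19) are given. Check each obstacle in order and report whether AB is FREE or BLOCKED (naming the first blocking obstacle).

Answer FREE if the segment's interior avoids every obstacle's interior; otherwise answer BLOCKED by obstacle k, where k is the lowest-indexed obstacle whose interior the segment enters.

Obstacle 1 [(1,10) (4,5) (7,4) (10,11)]:
  edge (1,10)–(4,5): clear
  edge (4,5)–(7,4): clear
  edge (7,4)–(10,11): clear
  edge (10,11)–(1,10): clear
  midpoint (14,29/2) outside
  → clear
Obstacle 2 [(1,19) (7,13) (10,22) (6,24)]:
  edge (1,19)–(7,13): clear
  edge (7,13)–(10,22): clear
  edge (10,22)–(6,24): clear
  edge (6,24)–(1,19): clear
  midpoint (14,29/2) outside
  → clear
Obstacle 3 [(13,11) (14,5) (22,0) (24,3) (17,10)]:
  edge (13,11)–(14,5): clear
  edge (14,5)–(22,0): clear
  edge (22,0)–(24,3): clear
  edge (24,3)–(17,10): clear
  edge (17,10)–(13,11): clear
  midpoint (14,29/2) outside
  → clear

FREE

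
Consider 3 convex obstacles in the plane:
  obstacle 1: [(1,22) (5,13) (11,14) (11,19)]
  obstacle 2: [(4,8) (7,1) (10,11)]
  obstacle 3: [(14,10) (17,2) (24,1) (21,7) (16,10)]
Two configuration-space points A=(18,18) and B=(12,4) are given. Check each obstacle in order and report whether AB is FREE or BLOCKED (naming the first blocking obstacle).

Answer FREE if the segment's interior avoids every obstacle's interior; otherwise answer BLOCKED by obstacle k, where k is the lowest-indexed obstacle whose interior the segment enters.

BLOCKED by obstacle 3

Obstacle 1 [(1,22) (5,13) (11,14) (11,19)]:
  edge (1,22)–(5,13): clear
  edge (5,13)–(11,14): clear
  edge (11,14)–(11,19): clear
  edge (11,19)–(1,22): clear
  midpoint (15,11) outside
  → clear
Obstacle 2 [(4,8) (7,1) (10,11)]:
  edge (4,8)–(7,1): clear
  edge (7,1)–(10,11): clear
  edge (10,11)–(4,8): clear
  midpoint (15,11) outside
  → clear
Obstacle 3 [(14,10) (17,2) (24,1) (21,7) (16,10)]:
  edge (14,10)–(17,2): crosses AB
  edge (17,2)–(24,1): clear
  edge (24,1)–(21,7): clear
  edge (21,7)–(16,10): clear
  edge (16,10)–(14,10): crosses AB
  → BLOCKED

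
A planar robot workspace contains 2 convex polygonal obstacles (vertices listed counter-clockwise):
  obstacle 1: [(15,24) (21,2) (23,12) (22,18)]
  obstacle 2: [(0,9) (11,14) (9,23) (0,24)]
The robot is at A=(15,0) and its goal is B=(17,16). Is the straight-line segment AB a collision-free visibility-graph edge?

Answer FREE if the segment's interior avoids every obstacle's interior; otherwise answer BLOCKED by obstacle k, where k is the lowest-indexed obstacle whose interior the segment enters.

FREE

Obstacle 1 [(15,24) (21,2) (23,12) (22,18)]:
  edge (15,24)–(21,2): clear
  edge (21,2)–(23,12): clear
  edge (23,12)–(22,18): clear
  edge (22,18)–(15,24): clear
  midpoint (16,8) outside
  → clear
Obstacle 2 [(0,9) (11,14) (9,23) (0,24)]:
  edge (0,9)–(11,14): clear
  edge (11,14)–(9,23): clear
  edge (9,23)–(0,24): clear
  edge (0,24)–(0,9): clear
  midpoint (16,8) outside
  → clear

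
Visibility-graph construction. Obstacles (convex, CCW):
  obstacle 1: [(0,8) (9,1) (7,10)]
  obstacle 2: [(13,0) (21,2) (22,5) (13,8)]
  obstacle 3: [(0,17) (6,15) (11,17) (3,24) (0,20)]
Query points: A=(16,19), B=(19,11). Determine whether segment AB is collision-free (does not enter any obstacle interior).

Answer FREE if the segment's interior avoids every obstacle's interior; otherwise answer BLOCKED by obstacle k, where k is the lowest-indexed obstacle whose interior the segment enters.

FREE

Obstacle 1 [(0,8) (9,1) (7,10)]:
  edge (0,8)–(9,1): clear
  edge (9,1)–(7,10): clear
  edge (7,10)–(0,8): clear
  midpoint (35/2,15) outside
  → clear
Obstacle 2 [(13,0) (21,2) (22,5) (13,8)]:
  edge (13,0)–(21,2): clear
  edge (21,2)–(22,5): clear
  edge (22,5)–(13,8): clear
  edge (13,8)–(13,0): clear
  midpoint (35/2,15) outside
  → clear
Obstacle 3 [(0,17) (6,15) (11,17) (3,24) (0,20)]:
  edge (0,17)–(6,15): clear
  edge (6,15)–(11,17): clear
  edge (11,17)–(3,24): clear
  edge (3,24)–(0,20): clear
  edge (0,20)–(0,17): clear
  midpoint (35/2,15) outside
  → clear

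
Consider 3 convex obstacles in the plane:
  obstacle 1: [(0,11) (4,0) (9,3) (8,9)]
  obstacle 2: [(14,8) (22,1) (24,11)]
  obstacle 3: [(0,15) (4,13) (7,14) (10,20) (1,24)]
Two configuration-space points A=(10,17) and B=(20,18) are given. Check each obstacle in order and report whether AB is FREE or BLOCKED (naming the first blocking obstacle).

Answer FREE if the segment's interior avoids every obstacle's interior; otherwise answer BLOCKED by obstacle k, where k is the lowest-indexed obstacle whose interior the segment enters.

FREE

Obstacle 1 [(0,11) (4,0) (9,3) (8,9)]:
  edge (0,11)–(4,0): clear
  edge (4,0)–(9,3): clear
  edge (9,3)–(8,9): clear
  edge (8,9)–(0,11): clear
  midpoint (15,35/2) outside
  → clear
Obstacle 2 [(14,8) (22,1) (24,11)]:
  edge (14,8)–(22,1): clear
  edge (22,1)–(24,11): clear
  edge (24,11)–(14,8): clear
  midpoint (15,35/2) outside
  → clear
Obstacle 3 [(0,15) (4,13) (7,14) (10,20) (1,24)]:
  edge (0,15)–(4,13): clear
  edge (4,13)–(7,14): clear
  edge (7,14)–(10,20): clear
  edge (10,20)–(1,24): clear
  edge (1,24)–(0,15): clear
  midpoint (15,35/2) outside
  → clear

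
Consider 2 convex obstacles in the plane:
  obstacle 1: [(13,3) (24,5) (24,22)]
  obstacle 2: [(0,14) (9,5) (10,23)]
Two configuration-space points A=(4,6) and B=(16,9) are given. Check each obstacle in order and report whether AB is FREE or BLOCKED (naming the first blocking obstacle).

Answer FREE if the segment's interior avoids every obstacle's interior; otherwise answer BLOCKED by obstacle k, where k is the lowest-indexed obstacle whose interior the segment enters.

BLOCKED by obstacle 2

Obstacle 1 [(13,3) (24,5) (24,22)]:
  edge (13,3)–(24,5): clear
  edge (24,5)–(24,22): clear
  edge (24,22)–(13,3): clear
  midpoint (10,15/2) outside
  → clear
Obstacle 2 [(0,14) (9,5) (10,23)]:
  edge (0,14)–(9,5): crosses AB
  edge (9,5)–(10,23): crosses AB
  edge (10,23)–(0,14): clear
  → BLOCKED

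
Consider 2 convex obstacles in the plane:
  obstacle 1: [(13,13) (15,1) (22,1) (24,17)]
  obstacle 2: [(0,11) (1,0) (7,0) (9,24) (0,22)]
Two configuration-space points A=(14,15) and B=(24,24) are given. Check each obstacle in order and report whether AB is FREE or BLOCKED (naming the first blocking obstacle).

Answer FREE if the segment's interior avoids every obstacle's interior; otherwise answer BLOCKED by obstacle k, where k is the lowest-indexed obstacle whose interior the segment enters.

Obstacle 1 [(13,13) (15,1) (22,1) (24,17)]:
  edge (13,13)–(15,1): clear
  edge (15,1)–(22,1): clear
  edge (22,1)–(24,17): clear
  edge (24,17)–(13,13): clear
  midpoint (19,39/2) outside
  → clear
Obstacle 2 [(0,11) (1,0) (7,0) (9,24) (0,22)]:
  edge (0,11)–(1,0): clear
  edge (1,0)–(7,0): clear
  edge (7,0)–(9,24): clear
  edge (9,24)–(0,22): clear
  edge (0,22)–(0,11): clear
  midpoint (19,39/2) outside
  → clear

FREE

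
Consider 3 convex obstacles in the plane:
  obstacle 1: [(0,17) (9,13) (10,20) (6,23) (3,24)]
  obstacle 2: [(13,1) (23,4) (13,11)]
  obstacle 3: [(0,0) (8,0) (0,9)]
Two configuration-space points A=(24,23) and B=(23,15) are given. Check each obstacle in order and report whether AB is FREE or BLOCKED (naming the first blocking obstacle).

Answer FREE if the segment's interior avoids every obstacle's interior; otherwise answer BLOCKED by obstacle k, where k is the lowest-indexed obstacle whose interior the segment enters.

Obstacle 1 [(0,17) (9,13) (10,20) (6,23) (3,24)]:
  edge (0,17)–(9,13): clear
  edge (9,13)–(10,20): clear
  edge (10,20)–(6,23): clear
  edge (6,23)–(3,24): clear
  edge (3,24)–(0,17): clear
  midpoint (47/2,19) outside
  → clear
Obstacle 2 [(13,1) (23,4) (13,11)]:
  edge (13,1)–(23,4): clear
  edge (23,4)–(13,11): clear
  edge (13,11)–(13,1): clear
  midpoint (47/2,19) outside
  → clear
Obstacle 3 [(0,0) (8,0) (0,9)]:
  edge (0,0)–(8,0): clear
  edge (8,0)–(0,9): clear
  edge (0,9)–(0,0): clear
  midpoint (47/2,19) outside
  → clear

FREE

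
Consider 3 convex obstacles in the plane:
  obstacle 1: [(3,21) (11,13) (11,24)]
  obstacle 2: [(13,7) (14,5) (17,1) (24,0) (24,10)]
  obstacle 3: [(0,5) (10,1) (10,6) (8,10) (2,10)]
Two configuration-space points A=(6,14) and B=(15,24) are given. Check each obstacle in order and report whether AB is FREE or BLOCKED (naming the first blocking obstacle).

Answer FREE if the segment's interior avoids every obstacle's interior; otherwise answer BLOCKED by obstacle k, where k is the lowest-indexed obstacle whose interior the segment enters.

Obstacle 1 [(3,21) (11,13) (11,24)]:
  edge (3,21)–(11,13): crosses AB
  edge (11,13)–(11,24): crosses AB
  edge (11,24)–(3,21): clear
  → BLOCKED
Obstacle 2 [(13,7) (14,5) (17,1) (24,0) (24,10)]:
  edge (13,7)–(14,5): clear
  edge (14,5)–(17,1): clear
  edge (17,1)–(24,0): clear
  edge (24,0)–(24,10): clear
  edge (24,10)–(13,7): clear
  midpoint (21/2,19) outside
  → clear
Obstacle 3 [(0,5) (10,1) (10,6) (8,10) (2,10)]:
  edge (0,5)–(10,1): clear
  edge (10,1)–(10,6): clear
  edge (10,6)–(8,10): clear
  edge (8,10)–(2,10): clear
  edge (2,10)–(0,5): clear
  midpoint (21/2,19) outside
  → clear

BLOCKED by obstacle 1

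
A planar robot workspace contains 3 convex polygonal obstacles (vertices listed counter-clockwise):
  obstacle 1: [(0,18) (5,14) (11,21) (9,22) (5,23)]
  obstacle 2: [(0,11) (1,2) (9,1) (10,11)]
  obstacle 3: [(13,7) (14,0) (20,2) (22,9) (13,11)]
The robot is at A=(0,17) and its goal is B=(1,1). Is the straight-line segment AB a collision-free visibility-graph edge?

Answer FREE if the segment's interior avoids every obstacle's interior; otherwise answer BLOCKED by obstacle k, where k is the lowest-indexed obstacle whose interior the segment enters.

Obstacle 1 [(0,18) (5,14) (11,21) (9,22) (5,23)]:
  edge (0,18)–(5,14): clear
  edge (5,14)–(11,21): clear
  edge (11,21)–(9,22): clear
  edge (9,22)–(5,23): clear
  edge (5,23)–(0,18): clear
  midpoint (1/2,9) outside
  → clear
Obstacle 2 [(0,11) (1,2) (9,1) (10,11)]:
  edge (0,11)–(1,2): crosses AB
  edge (1,2)–(9,1): clear
  edge (9,1)–(10,11): clear
  edge (10,11)–(0,11): crosses AB
  → BLOCKED
Obstacle 3 [(13,7) (14,0) (20,2) (22,9) (13,11)]:
  edge (13,7)–(14,0): clear
  edge (14,0)–(20,2): clear
  edge (20,2)–(22,9): clear
  edge (22,9)–(13,11): clear
  edge (13,11)–(13,7): clear
  midpoint (1/2,9) outside
  → clear

BLOCKED by obstacle 2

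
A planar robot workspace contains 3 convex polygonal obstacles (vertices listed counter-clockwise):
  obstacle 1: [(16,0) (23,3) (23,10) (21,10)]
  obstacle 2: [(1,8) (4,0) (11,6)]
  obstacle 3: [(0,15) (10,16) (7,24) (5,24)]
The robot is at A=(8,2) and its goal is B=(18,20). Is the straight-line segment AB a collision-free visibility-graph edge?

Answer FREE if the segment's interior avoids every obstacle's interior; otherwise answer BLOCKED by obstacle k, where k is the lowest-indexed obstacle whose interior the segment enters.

BLOCKED by obstacle 2

Obstacle 1 [(16,0) (23,3) (23,10) (21,10)]:
  edge (16,0)–(23,3): clear
  edge (23,3)–(23,10): clear
  edge (23,10)–(21,10): clear
  edge (21,10)–(16,0): clear
  midpoint (13,11) outside
  → clear
Obstacle 2 [(1,8) (4,0) (11,6)]:
  edge (1,8)–(4,0): clear
  edge (4,0)–(11,6): crosses AB
  edge (11,6)–(1,8): crosses AB
  → BLOCKED
Obstacle 3 [(0,15) (10,16) (7,24) (5,24)]:
  edge (0,15)–(10,16): clear
  edge (10,16)–(7,24): clear
  edge (7,24)–(5,24): clear
  edge (5,24)–(0,15): clear
  midpoint (13,11) outside
  → clear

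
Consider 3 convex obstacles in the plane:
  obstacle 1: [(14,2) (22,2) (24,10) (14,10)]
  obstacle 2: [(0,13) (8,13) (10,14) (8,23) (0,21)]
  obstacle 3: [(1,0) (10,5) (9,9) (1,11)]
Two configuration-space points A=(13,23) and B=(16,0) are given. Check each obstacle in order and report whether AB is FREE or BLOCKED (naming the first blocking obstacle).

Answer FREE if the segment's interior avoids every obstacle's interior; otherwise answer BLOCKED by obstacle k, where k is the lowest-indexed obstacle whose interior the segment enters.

Obstacle 1 [(14,2) (22,2) (24,10) (14,10)]:
  edge (14,2)–(22,2): crosses AB
  edge (22,2)–(24,10): clear
  edge (24,10)–(14,10): crosses AB
  edge (14,10)–(14,2): clear
  → BLOCKED
Obstacle 2 [(0,13) (8,13) (10,14) (8,23) (0,21)]:
  edge (0,13)–(8,13): clear
  edge (8,13)–(10,14): clear
  edge (10,14)–(8,23): clear
  edge (8,23)–(0,21): clear
  edge (0,21)–(0,13): clear
  midpoint (29/2,23/2) outside
  → clear
Obstacle 3 [(1,0) (10,5) (9,9) (1,11)]:
  edge (1,0)–(10,5): clear
  edge (10,5)–(9,9): clear
  edge (9,9)–(1,11): clear
  edge (1,11)–(1,0): clear
  midpoint (29/2,23/2) outside
  → clear

BLOCKED by obstacle 1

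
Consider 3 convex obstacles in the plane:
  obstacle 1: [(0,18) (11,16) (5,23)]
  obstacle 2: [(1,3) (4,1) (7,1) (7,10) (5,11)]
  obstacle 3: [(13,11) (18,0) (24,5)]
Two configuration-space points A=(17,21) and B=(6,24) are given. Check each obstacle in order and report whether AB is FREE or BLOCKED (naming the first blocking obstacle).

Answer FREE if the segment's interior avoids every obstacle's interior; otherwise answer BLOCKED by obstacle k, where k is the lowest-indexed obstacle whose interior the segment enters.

FREE

Obstacle 1 [(0,18) (11,16) (5,23)]:
  edge (0,18)–(11,16): clear
  edge (11,16)–(5,23): clear
  edge (5,23)–(0,18): clear
  midpoint (23/2,45/2) outside
  → clear
Obstacle 2 [(1,3) (4,1) (7,1) (7,10) (5,11)]:
  edge (1,3)–(4,1): clear
  edge (4,1)–(7,1): clear
  edge (7,1)–(7,10): clear
  edge (7,10)–(5,11): clear
  edge (5,11)–(1,3): clear
  midpoint (23/2,45/2) outside
  → clear
Obstacle 3 [(13,11) (18,0) (24,5)]:
  edge (13,11)–(18,0): clear
  edge (18,0)–(24,5): clear
  edge (24,5)–(13,11): clear
  midpoint (23/2,45/2) outside
  → clear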